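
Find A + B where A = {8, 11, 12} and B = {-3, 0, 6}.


A + B = {a + b : a ∈ A, b ∈ B}.
Enumerate all |A|·|B| = 3·3 = 9 pairs (a, b) and collect distinct sums.
a = 8: 8+-3=5, 8+0=8, 8+6=14
a = 11: 11+-3=8, 11+0=11, 11+6=17
a = 12: 12+-3=9, 12+0=12, 12+6=18
Collecting distinct sums: A + B = {5, 8, 9, 11, 12, 14, 17, 18}
|A + B| = 8

A + B = {5, 8, 9, 11, 12, 14, 17, 18}


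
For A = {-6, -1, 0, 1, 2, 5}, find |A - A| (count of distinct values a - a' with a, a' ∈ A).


A - A = {a - a' : a, a' ∈ A}; |A| = 6.
Bounds: 2|A|-1 ≤ |A - A| ≤ |A|² - |A| + 1, i.e. 11 ≤ |A - A| ≤ 31.
Note: 0 ∈ A - A always (from a - a). The set is symmetric: if d ∈ A - A then -d ∈ A - A.
Enumerate nonzero differences d = a - a' with a > a' (then include -d):
Positive differences: {1, 2, 3, 4, 5, 6, 7, 8, 11}
Full difference set: {0} ∪ (positive diffs) ∪ (negative diffs).
|A - A| = 1 + 2·9 = 19 (matches direct enumeration: 19).

|A - A| = 19


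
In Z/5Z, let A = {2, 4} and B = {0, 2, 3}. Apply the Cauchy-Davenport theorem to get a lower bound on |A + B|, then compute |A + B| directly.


Cauchy-Davenport: |A + B| ≥ min(p, |A| + |B| - 1) for A, B nonempty in Z/pZ.
|A| = 2, |B| = 3, p = 5.
CD lower bound = min(5, 2 + 3 - 1) = min(5, 4) = 4.
Compute A + B mod 5 directly:
a = 2: 2+0=2, 2+2=4, 2+3=0
a = 4: 4+0=4, 4+2=1, 4+3=2
A + B = {0, 1, 2, 4}, so |A + B| = 4.
Verify: 4 ≥ 4? Yes ✓.

CD lower bound = 4, actual |A + B| = 4.


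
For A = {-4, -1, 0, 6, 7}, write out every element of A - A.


A - A = {a - a' : a, a' ∈ A}.
Compute a - a' for each ordered pair (a, a'):
a = -4: -4--4=0, -4--1=-3, -4-0=-4, -4-6=-10, -4-7=-11
a = -1: -1--4=3, -1--1=0, -1-0=-1, -1-6=-7, -1-7=-8
a = 0: 0--4=4, 0--1=1, 0-0=0, 0-6=-6, 0-7=-7
a = 6: 6--4=10, 6--1=7, 6-0=6, 6-6=0, 6-7=-1
a = 7: 7--4=11, 7--1=8, 7-0=7, 7-6=1, 7-7=0
Collecting distinct values (and noting 0 appears from a-a):
A - A = {-11, -10, -8, -7, -6, -4, -3, -1, 0, 1, 3, 4, 6, 7, 8, 10, 11}
|A - A| = 17

A - A = {-11, -10, -8, -7, -6, -4, -3, -1, 0, 1, 3, 4, 6, 7, 8, 10, 11}


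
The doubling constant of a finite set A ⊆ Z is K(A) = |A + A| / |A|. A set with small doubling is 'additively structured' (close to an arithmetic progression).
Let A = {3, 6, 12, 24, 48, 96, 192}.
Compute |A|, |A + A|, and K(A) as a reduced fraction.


|A| = 7.
Compute A + A by enumerating all 49 pairs.
A + A = {6, 9, 12, 15, 18, 24, 27, 30, 36, 48, 51, 54, 60, 72, 96, 99, 102, 108, 120, 144, 192, 195, 198, 204, 216, 240, 288, 384}, so |A + A| = 28.
K = |A + A| / |A| = 28/7 = 4/1 ≈ 4.0000.
Reference: AP of size 7 gives K = 13/7 ≈ 1.8571; a fully generic set of size 7 gives K ≈ 4.0000.

|A| = 7, |A + A| = 28, K = 28/7 = 4/1.


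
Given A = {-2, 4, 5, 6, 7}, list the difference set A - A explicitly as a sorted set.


A - A = {a - a' : a, a' ∈ A}.
Compute a - a' for each ordered pair (a, a'):
a = -2: -2--2=0, -2-4=-6, -2-5=-7, -2-6=-8, -2-7=-9
a = 4: 4--2=6, 4-4=0, 4-5=-1, 4-6=-2, 4-7=-3
a = 5: 5--2=7, 5-4=1, 5-5=0, 5-6=-1, 5-7=-2
a = 6: 6--2=8, 6-4=2, 6-5=1, 6-6=0, 6-7=-1
a = 7: 7--2=9, 7-4=3, 7-5=2, 7-6=1, 7-7=0
Collecting distinct values (and noting 0 appears from a-a):
A - A = {-9, -8, -7, -6, -3, -2, -1, 0, 1, 2, 3, 6, 7, 8, 9}
|A - A| = 15

A - A = {-9, -8, -7, -6, -3, -2, -1, 0, 1, 2, 3, 6, 7, 8, 9}


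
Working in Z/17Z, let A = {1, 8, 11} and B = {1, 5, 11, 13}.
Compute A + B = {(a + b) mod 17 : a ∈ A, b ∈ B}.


Work in Z/17Z: reduce every sum a + b modulo 17.
Enumerate all 12 pairs:
a = 1: 1+1=2, 1+5=6, 1+11=12, 1+13=14
a = 8: 8+1=9, 8+5=13, 8+11=2, 8+13=4
a = 11: 11+1=12, 11+5=16, 11+11=5, 11+13=7
Distinct residues collected: {2, 4, 5, 6, 7, 9, 12, 13, 14, 16}
|A + B| = 10 (out of 17 total residues).

A + B = {2, 4, 5, 6, 7, 9, 12, 13, 14, 16}


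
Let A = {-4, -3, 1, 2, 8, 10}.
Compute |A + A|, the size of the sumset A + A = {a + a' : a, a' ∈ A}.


A + A = {a + a' : a, a' ∈ A}; |A| = 6.
General bounds: 2|A| - 1 ≤ |A + A| ≤ |A|(|A|+1)/2, i.e. 11 ≤ |A + A| ≤ 21.
Lower bound 2|A|-1 is attained iff A is an arithmetic progression.
Enumerate sums a + a' for a ≤ a' (symmetric, so this suffices):
a = -4: -4+-4=-8, -4+-3=-7, -4+1=-3, -4+2=-2, -4+8=4, -4+10=6
a = -3: -3+-3=-6, -3+1=-2, -3+2=-1, -3+8=5, -3+10=7
a = 1: 1+1=2, 1+2=3, 1+8=9, 1+10=11
a = 2: 2+2=4, 2+8=10, 2+10=12
a = 8: 8+8=16, 8+10=18
a = 10: 10+10=20
Distinct sums: {-8, -7, -6, -3, -2, -1, 2, 3, 4, 5, 6, 7, 9, 10, 11, 12, 16, 18, 20}
|A + A| = 19

|A + A| = 19


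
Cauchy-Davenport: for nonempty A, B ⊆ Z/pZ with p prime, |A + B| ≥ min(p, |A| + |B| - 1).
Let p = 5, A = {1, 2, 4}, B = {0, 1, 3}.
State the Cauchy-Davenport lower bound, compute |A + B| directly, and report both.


Cauchy-Davenport: |A + B| ≥ min(p, |A| + |B| - 1) for A, B nonempty in Z/pZ.
|A| = 3, |B| = 3, p = 5.
CD lower bound = min(5, 3 + 3 - 1) = min(5, 5) = 5.
Compute A + B mod 5 directly:
a = 1: 1+0=1, 1+1=2, 1+3=4
a = 2: 2+0=2, 2+1=3, 2+3=0
a = 4: 4+0=4, 4+1=0, 4+3=2
A + B = {0, 1, 2, 3, 4}, so |A + B| = 5.
Verify: 5 ≥ 5? Yes ✓.

CD lower bound = 5, actual |A + B| = 5.


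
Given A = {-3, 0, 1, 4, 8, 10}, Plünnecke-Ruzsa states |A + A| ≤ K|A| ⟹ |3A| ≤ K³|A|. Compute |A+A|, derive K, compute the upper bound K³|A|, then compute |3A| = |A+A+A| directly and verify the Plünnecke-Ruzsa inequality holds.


|A| = 6.
Step 1: Compute A + A by enumerating all 36 pairs.
A + A = {-6, -3, -2, 0, 1, 2, 4, 5, 7, 8, 9, 10, 11, 12, 14, 16, 18, 20}, so |A + A| = 18.
Step 2: Doubling constant K = |A + A|/|A| = 18/6 = 18/6 ≈ 3.0000.
Step 3: Plünnecke-Ruzsa gives |3A| ≤ K³·|A| = (3.0000)³ · 6 ≈ 162.0000.
Step 4: Compute 3A = A + A + A directly by enumerating all triples (a,b,c) ∈ A³; |3A| = 33.
Step 5: Check 33 ≤ 162.0000? Yes ✓.

K = 18/6, Plünnecke-Ruzsa bound K³|A| ≈ 162.0000, |3A| = 33, inequality holds.


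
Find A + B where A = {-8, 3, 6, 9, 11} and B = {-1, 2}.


A + B = {a + b : a ∈ A, b ∈ B}.
Enumerate all |A|·|B| = 5·2 = 10 pairs (a, b) and collect distinct sums.
a = -8: -8+-1=-9, -8+2=-6
a = 3: 3+-1=2, 3+2=5
a = 6: 6+-1=5, 6+2=8
a = 9: 9+-1=8, 9+2=11
a = 11: 11+-1=10, 11+2=13
Collecting distinct sums: A + B = {-9, -6, 2, 5, 8, 10, 11, 13}
|A + B| = 8

A + B = {-9, -6, 2, 5, 8, 10, 11, 13}


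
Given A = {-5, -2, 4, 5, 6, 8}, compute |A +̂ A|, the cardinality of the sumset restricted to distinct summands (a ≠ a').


Restricted sumset: A +̂ A = {a + a' : a ∈ A, a' ∈ A, a ≠ a'}.
Equivalently, take A + A and drop any sum 2a that is achievable ONLY as a + a for a ∈ A (i.e. sums representable only with equal summands).
Enumerate pairs (a, a') with a < a' (symmetric, so each unordered pair gives one sum; this covers all a ≠ a'):
  -5 + -2 = -7
  -5 + 4 = -1
  -5 + 5 = 0
  -5 + 6 = 1
  -5 + 8 = 3
  -2 + 4 = 2
  -2 + 5 = 3
  -2 + 6 = 4
  -2 + 8 = 6
  4 + 5 = 9
  4 + 6 = 10
  4 + 8 = 12
  5 + 6 = 11
  5 + 8 = 13
  6 + 8 = 14
Collected distinct sums: {-7, -1, 0, 1, 2, 3, 4, 6, 9, 10, 11, 12, 13, 14}
|A +̂ A| = 14
(Reference bound: |A +̂ A| ≥ 2|A| - 3 for |A| ≥ 2, with |A| = 6 giving ≥ 9.)

|A +̂ A| = 14


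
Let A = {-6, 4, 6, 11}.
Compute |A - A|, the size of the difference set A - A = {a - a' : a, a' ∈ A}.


A - A = {a - a' : a, a' ∈ A}; |A| = 4.
Bounds: 2|A|-1 ≤ |A - A| ≤ |A|² - |A| + 1, i.e. 7 ≤ |A - A| ≤ 13.
Note: 0 ∈ A - A always (from a - a). The set is symmetric: if d ∈ A - A then -d ∈ A - A.
Enumerate nonzero differences d = a - a' with a > a' (then include -d):
Positive differences: {2, 5, 7, 10, 12, 17}
Full difference set: {0} ∪ (positive diffs) ∪ (negative diffs).
|A - A| = 1 + 2·6 = 13 (matches direct enumeration: 13).

|A - A| = 13


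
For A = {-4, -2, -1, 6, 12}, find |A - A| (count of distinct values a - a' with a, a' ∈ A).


A - A = {a - a' : a, a' ∈ A}; |A| = 5.
Bounds: 2|A|-1 ≤ |A - A| ≤ |A|² - |A| + 1, i.e. 9 ≤ |A - A| ≤ 21.
Note: 0 ∈ A - A always (from a - a). The set is symmetric: if d ∈ A - A then -d ∈ A - A.
Enumerate nonzero differences d = a - a' with a > a' (then include -d):
Positive differences: {1, 2, 3, 6, 7, 8, 10, 13, 14, 16}
Full difference set: {0} ∪ (positive diffs) ∪ (negative diffs).
|A - A| = 1 + 2·10 = 21 (matches direct enumeration: 21).

|A - A| = 21


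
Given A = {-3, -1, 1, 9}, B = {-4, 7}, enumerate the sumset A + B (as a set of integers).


A + B = {a + b : a ∈ A, b ∈ B}.
Enumerate all |A|·|B| = 4·2 = 8 pairs (a, b) and collect distinct sums.
a = -3: -3+-4=-7, -3+7=4
a = -1: -1+-4=-5, -1+7=6
a = 1: 1+-4=-3, 1+7=8
a = 9: 9+-4=5, 9+7=16
Collecting distinct sums: A + B = {-7, -5, -3, 4, 5, 6, 8, 16}
|A + B| = 8

A + B = {-7, -5, -3, 4, 5, 6, 8, 16}


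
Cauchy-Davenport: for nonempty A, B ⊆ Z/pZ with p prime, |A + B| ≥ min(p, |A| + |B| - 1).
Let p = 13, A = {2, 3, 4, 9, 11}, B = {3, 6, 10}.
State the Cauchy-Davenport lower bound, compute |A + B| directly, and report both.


Cauchy-Davenport: |A + B| ≥ min(p, |A| + |B| - 1) for A, B nonempty in Z/pZ.
|A| = 5, |B| = 3, p = 13.
CD lower bound = min(13, 5 + 3 - 1) = min(13, 7) = 7.
Compute A + B mod 13 directly:
a = 2: 2+3=5, 2+6=8, 2+10=12
a = 3: 3+3=6, 3+6=9, 3+10=0
a = 4: 4+3=7, 4+6=10, 4+10=1
a = 9: 9+3=12, 9+6=2, 9+10=6
a = 11: 11+3=1, 11+6=4, 11+10=8
A + B = {0, 1, 2, 4, 5, 6, 7, 8, 9, 10, 12}, so |A + B| = 11.
Verify: 11 ≥ 7? Yes ✓.

CD lower bound = 7, actual |A + B| = 11.


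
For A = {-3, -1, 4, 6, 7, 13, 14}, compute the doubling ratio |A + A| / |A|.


|A| = 7.
Compute A + A by enumerating all 49 pairs.
A + A = {-6, -4, -2, 1, 3, 4, 5, 6, 8, 10, 11, 12, 13, 14, 17, 18, 19, 20, 21, 26, 27, 28}, so |A + A| = 22.
K = |A + A| / |A| = 22/7 (already in lowest terms) ≈ 3.1429.
Reference: AP of size 7 gives K = 13/7 ≈ 1.8571; a fully generic set of size 7 gives K ≈ 4.0000.

|A| = 7, |A + A| = 22, K = 22/7.


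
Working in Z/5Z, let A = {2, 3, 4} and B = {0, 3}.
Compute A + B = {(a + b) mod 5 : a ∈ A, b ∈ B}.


Work in Z/5Z: reduce every sum a + b modulo 5.
Enumerate all 6 pairs:
a = 2: 2+0=2, 2+3=0
a = 3: 3+0=3, 3+3=1
a = 4: 4+0=4, 4+3=2
Distinct residues collected: {0, 1, 2, 3, 4}
|A + B| = 5 (out of 5 total residues).

A + B = {0, 1, 2, 3, 4}


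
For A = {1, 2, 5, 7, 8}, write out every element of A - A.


A - A = {a - a' : a, a' ∈ A}.
Compute a - a' for each ordered pair (a, a'):
a = 1: 1-1=0, 1-2=-1, 1-5=-4, 1-7=-6, 1-8=-7
a = 2: 2-1=1, 2-2=0, 2-5=-3, 2-7=-5, 2-8=-6
a = 5: 5-1=4, 5-2=3, 5-5=0, 5-7=-2, 5-8=-3
a = 7: 7-1=6, 7-2=5, 7-5=2, 7-7=0, 7-8=-1
a = 8: 8-1=7, 8-2=6, 8-5=3, 8-7=1, 8-8=0
Collecting distinct values (and noting 0 appears from a-a):
A - A = {-7, -6, -5, -4, -3, -2, -1, 0, 1, 2, 3, 4, 5, 6, 7}
|A - A| = 15

A - A = {-7, -6, -5, -4, -3, -2, -1, 0, 1, 2, 3, 4, 5, 6, 7}


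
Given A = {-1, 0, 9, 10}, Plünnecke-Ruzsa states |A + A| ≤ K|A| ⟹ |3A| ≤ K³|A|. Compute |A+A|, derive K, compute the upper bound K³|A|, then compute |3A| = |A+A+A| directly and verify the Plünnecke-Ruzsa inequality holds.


|A| = 4.
Step 1: Compute A + A by enumerating all 16 pairs.
A + A = {-2, -1, 0, 8, 9, 10, 18, 19, 20}, so |A + A| = 9.
Step 2: Doubling constant K = |A + A|/|A| = 9/4 = 9/4 ≈ 2.2500.
Step 3: Plünnecke-Ruzsa gives |3A| ≤ K³·|A| = (2.2500)³ · 4 ≈ 45.5625.
Step 4: Compute 3A = A + A + A directly by enumerating all triples (a,b,c) ∈ A³; |3A| = 16.
Step 5: Check 16 ≤ 45.5625? Yes ✓.

K = 9/4, Plünnecke-Ruzsa bound K³|A| ≈ 45.5625, |3A| = 16, inequality holds.


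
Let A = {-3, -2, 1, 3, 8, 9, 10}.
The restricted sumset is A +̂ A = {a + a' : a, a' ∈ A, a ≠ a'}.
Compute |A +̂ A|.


Restricted sumset: A +̂ A = {a + a' : a ∈ A, a' ∈ A, a ≠ a'}.
Equivalently, take A + A and drop any sum 2a that is achievable ONLY as a + a for a ∈ A (i.e. sums representable only with equal summands).
Enumerate pairs (a, a') with a < a' (symmetric, so each unordered pair gives one sum; this covers all a ≠ a'):
  -3 + -2 = -5
  -3 + 1 = -2
  -3 + 3 = 0
  -3 + 8 = 5
  -3 + 9 = 6
  -3 + 10 = 7
  -2 + 1 = -1
  -2 + 3 = 1
  -2 + 8 = 6
  -2 + 9 = 7
  -2 + 10 = 8
  1 + 3 = 4
  1 + 8 = 9
  1 + 9 = 10
  1 + 10 = 11
  3 + 8 = 11
  3 + 9 = 12
  3 + 10 = 13
  8 + 9 = 17
  8 + 10 = 18
  9 + 10 = 19
Collected distinct sums: {-5, -2, -1, 0, 1, 4, 5, 6, 7, 8, 9, 10, 11, 12, 13, 17, 18, 19}
|A +̂ A| = 18
(Reference bound: |A +̂ A| ≥ 2|A| - 3 for |A| ≥ 2, with |A| = 7 giving ≥ 11.)

|A +̂ A| = 18


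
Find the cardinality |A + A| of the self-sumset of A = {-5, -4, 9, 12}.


A + A = {a + a' : a, a' ∈ A}; |A| = 4.
General bounds: 2|A| - 1 ≤ |A + A| ≤ |A|(|A|+1)/2, i.e. 7 ≤ |A + A| ≤ 10.
Lower bound 2|A|-1 is attained iff A is an arithmetic progression.
Enumerate sums a + a' for a ≤ a' (symmetric, so this suffices):
a = -5: -5+-5=-10, -5+-4=-9, -5+9=4, -5+12=7
a = -4: -4+-4=-8, -4+9=5, -4+12=8
a = 9: 9+9=18, 9+12=21
a = 12: 12+12=24
Distinct sums: {-10, -9, -8, 4, 5, 7, 8, 18, 21, 24}
|A + A| = 10

|A + A| = 10


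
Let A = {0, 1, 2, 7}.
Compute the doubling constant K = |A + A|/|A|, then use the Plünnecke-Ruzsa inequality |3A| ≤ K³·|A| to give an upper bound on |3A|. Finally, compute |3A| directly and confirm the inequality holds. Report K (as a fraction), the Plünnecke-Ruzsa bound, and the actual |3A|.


|A| = 4.
Step 1: Compute A + A by enumerating all 16 pairs.
A + A = {0, 1, 2, 3, 4, 7, 8, 9, 14}, so |A + A| = 9.
Step 2: Doubling constant K = |A + A|/|A| = 9/4 = 9/4 ≈ 2.2500.
Step 3: Plünnecke-Ruzsa gives |3A| ≤ K³·|A| = (2.2500)³ · 4 ≈ 45.5625.
Step 4: Compute 3A = A + A + A directly by enumerating all triples (a,b,c) ∈ A³; |3A| = 16.
Step 5: Check 16 ≤ 45.5625? Yes ✓.

K = 9/4, Plünnecke-Ruzsa bound K³|A| ≈ 45.5625, |3A| = 16, inequality holds.


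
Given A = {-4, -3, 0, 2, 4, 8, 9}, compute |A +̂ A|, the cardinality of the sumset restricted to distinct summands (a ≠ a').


Restricted sumset: A +̂ A = {a + a' : a ∈ A, a' ∈ A, a ≠ a'}.
Equivalently, take A + A and drop any sum 2a that is achievable ONLY as a + a for a ∈ A (i.e. sums representable only with equal summands).
Enumerate pairs (a, a') with a < a' (symmetric, so each unordered pair gives one sum; this covers all a ≠ a'):
  -4 + -3 = -7
  -4 + 0 = -4
  -4 + 2 = -2
  -4 + 4 = 0
  -4 + 8 = 4
  -4 + 9 = 5
  -3 + 0 = -3
  -3 + 2 = -1
  -3 + 4 = 1
  -3 + 8 = 5
  -3 + 9 = 6
  0 + 2 = 2
  0 + 4 = 4
  0 + 8 = 8
  0 + 9 = 9
  2 + 4 = 6
  2 + 8 = 10
  2 + 9 = 11
  4 + 8 = 12
  4 + 9 = 13
  8 + 9 = 17
Collected distinct sums: {-7, -4, -3, -2, -1, 0, 1, 2, 4, 5, 6, 8, 9, 10, 11, 12, 13, 17}
|A +̂ A| = 18
(Reference bound: |A +̂ A| ≥ 2|A| - 3 for |A| ≥ 2, with |A| = 7 giving ≥ 11.)

|A +̂ A| = 18


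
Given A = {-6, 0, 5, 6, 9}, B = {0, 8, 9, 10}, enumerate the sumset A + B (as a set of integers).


A + B = {a + b : a ∈ A, b ∈ B}.
Enumerate all |A|·|B| = 5·4 = 20 pairs (a, b) and collect distinct sums.
a = -6: -6+0=-6, -6+8=2, -6+9=3, -6+10=4
a = 0: 0+0=0, 0+8=8, 0+9=9, 0+10=10
a = 5: 5+0=5, 5+8=13, 5+9=14, 5+10=15
a = 6: 6+0=6, 6+8=14, 6+9=15, 6+10=16
a = 9: 9+0=9, 9+8=17, 9+9=18, 9+10=19
Collecting distinct sums: A + B = {-6, 0, 2, 3, 4, 5, 6, 8, 9, 10, 13, 14, 15, 16, 17, 18, 19}
|A + B| = 17

A + B = {-6, 0, 2, 3, 4, 5, 6, 8, 9, 10, 13, 14, 15, 16, 17, 18, 19}


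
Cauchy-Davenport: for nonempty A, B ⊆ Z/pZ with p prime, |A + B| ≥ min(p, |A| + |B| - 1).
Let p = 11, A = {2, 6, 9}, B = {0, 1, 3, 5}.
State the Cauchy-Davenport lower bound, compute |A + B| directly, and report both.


Cauchy-Davenport: |A + B| ≥ min(p, |A| + |B| - 1) for A, B nonempty in Z/pZ.
|A| = 3, |B| = 4, p = 11.
CD lower bound = min(11, 3 + 4 - 1) = min(11, 6) = 6.
Compute A + B mod 11 directly:
a = 2: 2+0=2, 2+1=3, 2+3=5, 2+5=7
a = 6: 6+0=6, 6+1=7, 6+3=9, 6+5=0
a = 9: 9+0=9, 9+1=10, 9+3=1, 9+5=3
A + B = {0, 1, 2, 3, 5, 6, 7, 9, 10}, so |A + B| = 9.
Verify: 9 ≥ 6? Yes ✓.

CD lower bound = 6, actual |A + B| = 9.


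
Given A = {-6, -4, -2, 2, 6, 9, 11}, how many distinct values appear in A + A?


A + A = {a + a' : a, a' ∈ A}; |A| = 7.
General bounds: 2|A| - 1 ≤ |A + A| ≤ |A|(|A|+1)/2, i.e. 13 ≤ |A + A| ≤ 28.
Lower bound 2|A|-1 is attained iff A is an arithmetic progression.
Enumerate sums a + a' for a ≤ a' (symmetric, so this suffices):
a = -6: -6+-6=-12, -6+-4=-10, -6+-2=-8, -6+2=-4, -6+6=0, -6+9=3, -6+11=5
a = -4: -4+-4=-8, -4+-2=-6, -4+2=-2, -4+6=2, -4+9=5, -4+11=7
a = -2: -2+-2=-4, -2+2=0, -2+6=4, -2+9=7, -2+11=9
a = 2: 2+2=4, 2+6=8, 2+9=11, 2+11=13
a = 6: 6+6=12, 6+9=15, 6+11=17
a = 9: 9+9=18, 9+11=20
a = 11: 11+11=22
Distinct sums: {-12, -10, -8, -6, -4, -2, 0, 2, 3, 4, 5, 7, 8, 9, 11, 12, 13, 15, 17, 18, 20, 22}
|A + A| = 22

|A + A| = 22


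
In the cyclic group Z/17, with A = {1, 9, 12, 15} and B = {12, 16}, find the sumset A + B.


Work in Z/17Z: reduce every sum a + b modulo 17.
Enumerate all 8 pairs:
a = 1: 1+12=13, 1+16=0
a = 9: 9+12=4, 9+16=8
a = 12: 12+12=7, 12+16=11
a = 15: 15+12=10, 15+16=14
Distinct residues collected: {0, 4, 7, 8, 10, 11, 13, 14}
|A + B| = 8 (out of 17 total residues).

A + B = {0, 4, 7, 8, 10, 11, 13, 14}


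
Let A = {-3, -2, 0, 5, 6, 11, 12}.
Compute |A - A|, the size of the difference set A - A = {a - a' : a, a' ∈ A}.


A - A = {a - a' : a, a' ∈ A}; |A| = 7.
Bounds: 2|A|-1 ≤ |A - A| ≤ |A|² - |A| + 1, i.e. 13 ≤ |A - A| ≤ 43.
Note: 0 ∈ A - A always (from a - a). The set is symmetric: if d ∈ A - A then -d ∈ A - A.
Enumerate nonzero differences d = a - a' with a > a' (then include -d):
Positive differences: {1, 2, 3, 5, 6, 7, 8, 9, 11, 12, 13, 14, 15}
Full difference set: {0} ∪ (positive diffs) ∪ (negative diffs).
|A - A| = 1 + 2·13 = 27 (matches direct enumeration: 27).

|A - A| = 27


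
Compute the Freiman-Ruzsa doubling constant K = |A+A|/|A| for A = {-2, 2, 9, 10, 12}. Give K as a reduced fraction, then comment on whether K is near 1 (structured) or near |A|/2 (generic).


|A| = 5.
Compute A + A by enumerating all 25 pairs.
A + A = {-4, 0, 4, 7, 8, 10, 11, 12, 14, 18, 19, 20, 21, 22, 24}, so |A + A| = 15.
K = |A + A| / |A| = 15/5 = 3/1 ≈ 3.0000.
Reference: AP of size 5 gives K = 9/5 ≈ 1.8000; a fully generic set of size 5 gives K ≈ 3.0000.

|A| = 5, |A + A| = 15, K = 15/5 = 3/1.


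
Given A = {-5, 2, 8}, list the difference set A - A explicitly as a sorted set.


A - A = {a - a' : a, a' ∈ A}.
Compute a - a' for each ordered pair (a, a'):
a = -5: -5--5=0, -5-2=-7, -5-8=-13
a = 2: 2--5=7, 2-2=0, 2-8=-6
a = 8: 8--5=13, 8-2=6, 8-8=0
Collecting distinct values (and noting 0 appears from a-a):
A - A = {-13, -7, -6, 0, 6, 7, 13}
|A - A| = 7

A - A = {-13, -7, -6, 0, 6, 7, 13}


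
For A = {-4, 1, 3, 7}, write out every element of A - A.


A - A = {a - a' : a, a' ∈ A}.
Compute a - a' for each ordered pair (a, a'):
a = -4: -4--4=0, -4-1=-5, -4-3=-7, -4-7=-11
a = 1: 1--4=5, 1-1=0, 1-3=-2, 1-7=-6
a = 3: 3--4=7, 3-1=2, 3-3=0, 3-7=-4
a = 7: 7--4=11, 7-1=6, 7-3=4, 7-7=0
Collecting distinct values (and noting 0 appears from a-a):
A - A = {-11, -7, -6, -5, -4, -2, 0, 2, 4, 5, 6, 7, 11}
|A - A| = 13

A - A = {-11, -7, -6, -5, -4, -2, 0, 2, 4, 5, 6, 7, 11}


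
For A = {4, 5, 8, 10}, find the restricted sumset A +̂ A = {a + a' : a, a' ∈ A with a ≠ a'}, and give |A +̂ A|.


Restricted sumset: A +̂ A = {a + a' : a ∈ A, a' ∈ A, a ≠ a'}.
Equivalently, take A + A and drop any sum 2a that is achievable ONLY as a + a for a ∈ A (i.e. sums representable only with equal summands).
Enumerate pairs (a, a') with a < a' (symmetric, so each unordered pair gives one sum; this covers all a ≠ a'):
  4 + 5 = 9
  4 + 8 = 12
  4 + 10 = 14
  5 + 8 = 13
  5 + 10 = 15
  8 + 10 = 18
Collected distinct sums: {9, 12, 13, 14, 15, 18}
|A +̂ A| = 6
(Reference bound: |A +̂ A| ≥ 2|A| - 3 for |A| ≥ 2, with |A| = 4 giving ≥ 5.)

|A +̂ A| = 6


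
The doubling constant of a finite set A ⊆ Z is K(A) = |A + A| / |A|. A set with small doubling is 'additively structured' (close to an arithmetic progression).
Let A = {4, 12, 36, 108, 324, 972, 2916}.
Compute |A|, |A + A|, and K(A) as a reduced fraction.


|A| = 7.
Compute A + A by enumerating all 49 pairs.
A + A = {8, 16, 24, 40, 48, 72, 112, 120, 144, 216, 328, 336, 360, 432, 648, 976, 984, 1008, 1080, 1296, 1944, 2920, 2928, 2952, 3024, 3240, 3888, 5832}, so |A + A| = 28.
K = |A + A| / |A| = 28/7 = 4/1 ≈ 4.0000.
Reference: AP of size 7 gives K = 13/7 ≈ 1.8571; a fully generic set of size 7 gives K ≈ 4.0000.

|A| = 7, |A + A| = 28, K = 28/7 = 4/1.


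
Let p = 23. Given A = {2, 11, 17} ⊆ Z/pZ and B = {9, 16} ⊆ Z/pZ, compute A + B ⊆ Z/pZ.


Work in Z/23Z: reduce every sum a + b modulo 23.
Enumerate all 6 pairs:
a = 2: 2+9=11, 2+16=18
a = 11: 11+9=20, 11+16=4
a = 17: 17+9=3, 17+16=10
Distinct residues collected: {3, 4, 10, 11, 18, 20}
|A + B| = 6 (out of 23 total residues).

A + B = {3, 4, 10, 11, 18, 20}


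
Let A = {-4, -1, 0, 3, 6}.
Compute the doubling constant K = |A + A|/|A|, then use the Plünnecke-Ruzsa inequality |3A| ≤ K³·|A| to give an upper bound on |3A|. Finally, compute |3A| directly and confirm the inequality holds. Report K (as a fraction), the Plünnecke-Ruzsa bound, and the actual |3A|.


|A| = 5.
Step 1: Compute A + A by enumerating all 25 pairs.
A + A = {-8, -5, -4, -2, -1, 0, 2, 3, 5, 6, 9, 12}, so |A + A| = 12.
Step 2: Doubling constant K = |A + A|/|A| = 12/5 = 12/5 ≈ 2.4000.
Step 3: Plünnecke-Ruzsa gives |3A| ≤ K³·|A| = (2.4000)³ · 5 ≈ 69.1200.
Step 4: Compute 3A = A + A + A directly by enumerating all triples (a,b,c) ∈ A³; |3A| = 22.
Step 5: Check 22 ≤ 69.1200? Yes ✓.

K = 12/5, Plünnecke-Ruzsa bound K³|A| ≈ 69.1200, |3A| = 22, inequality holds.


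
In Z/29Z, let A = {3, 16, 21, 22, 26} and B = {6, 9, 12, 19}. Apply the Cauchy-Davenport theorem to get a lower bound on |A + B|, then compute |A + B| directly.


Cauchy-Davenport: |A + B| ≥ min(p, |A| + |B| - 1) for A, B nonempty in Z/pZ.
|A| = 5, |B| = 4, p = 29.
CD lower bound = min(29, 5 + 4 - 1) = min(29, 8) = 8.
Compute A + B mod 29 directly:
a = 3: 3+6=9, 3+9=12, 3+12=15, 3+19=22
a = 16: 16+6=22, 16+9=25, 16+12=28, 16+19=6
a = 21: 21+6=27, 21+9=1, 21+12=4, 21+19=11
a = 22: 22+6=28, 22+9=2, 22+12=5, 22+19=12
a = 26: 26+6=3, 26+9=6, 26+12=9, 26+19=16
A + B = {1, 2, 3, 4, 5, 6, 9, 11, 12, 15, 16, 22, 25, 27, 28}, so |A + B| = 15.
Verify: 15 ≥ 8? Yes ✓.

CD lower bound = 8, actual |A + B| = 15.


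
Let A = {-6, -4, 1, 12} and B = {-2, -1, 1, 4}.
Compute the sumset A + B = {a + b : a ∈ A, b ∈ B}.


A + B = {a + b : a ∈ A, b ∈ B}.
Enumerate all |A|·|B| = 4·4 = 16 pairs (a, b) and collect distinct sums.
a = -6: -6+-2=-8, -6+-1=-7, -6+1=-5, -6+4=-2
a = -4: -4+-2=-6, -4+-1=-5, -4+1=-3, -4+4=0
a = 1: 1+-2=-1, 1+-1=0, 1+1=2, 1+4=5
a = 12: 12+-2=10, 12+-1=11, 12+1=13, 12+4=16
Collecting distinct sums: A + B = {-8, -7, -6, -5, -3, -2, -1, 0, 2, 5, 10, 11, 13, 16}
|A + B| = 14

A + B = {-8, -7, -6, -5, -3, -2, -1, 0, 2, 5, 10, 11, 13, 16}


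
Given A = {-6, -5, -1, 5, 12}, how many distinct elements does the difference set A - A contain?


A - A = {a - a' : a, a' ∈ A}; |A| = 5.
Bounds: 2|A|-1 ≤ |A - A| ≤ |A|² - |A| + 1, i.e. 9 ≤ |A - A| ≤ 21.
Note: 0 ∈ A - A always (from a - a). The set is symmetric: if d ∈ A - A then -d ∈ A - A.
Enumerate nonzero differences d = a - a' with a > a' (then include -d):
Positive differences: {1, 4, 5, 6, 7, 10, 11, 13, 17, 18}
Full difference set: {0} ∪ (positive diffs) ∪ (negative diffs).
|A - A| = 1 + 2·10 = 21 (matches direct enumeration: 21).

|A - A| = 21


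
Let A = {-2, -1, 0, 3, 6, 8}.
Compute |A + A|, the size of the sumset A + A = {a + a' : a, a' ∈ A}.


A + A = {a + a' : a, a' ∈ A}; |A| = 6.
General bounds: 2|A| - 1 ≤ |A + A| ≤ |A|(|A|+1)/2, i.e. 11 ≤ |A + A| ≤ 21.
Lower bound 2|A|-1 is attained iff A is an arithmetic progression.
Enumerate sums a + a' for a ≤ a' (symmetric, so this suffices):
a = -2: -2+-2=-4, -2+-1=-3, -2+0=-2, -2+3=1, -2+6=4, -2+8=6
a = -1: -1+-1=-2, -1+0=-1, -1+3=2, -1+6=5, -1+8=7
a = 0: 0+0=0, 0+3=3, 0+6=6, 0+8=8
a = 3: 3+3=6, 3+6=9, 3+8=11
a = 6: 6+6=12, 6+8=14
a = 8: 8+8=16
Distinct sums: {-4, -3, -2, -1, 0, 1, 2, 3, 4, 5, 6, 7, 8, 9, 11, 12, 14, 16}
|A + A| = 18

|A + A| = 18


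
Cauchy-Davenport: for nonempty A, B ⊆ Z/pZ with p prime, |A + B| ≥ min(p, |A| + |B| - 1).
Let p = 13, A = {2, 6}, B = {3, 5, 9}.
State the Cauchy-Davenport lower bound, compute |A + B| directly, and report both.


Cauchy-Davenport: |A + B| ≥ min(p, |A| + |B| - 1) for A, B nonempty in Z/pZ.
|A| = 2, |B| = 3, p = 13.
CD lower bound = min(13, 2 + 3 - 1) = min(13, 4) = 4.
Compute A + B mod 13 directly:
a = 2: 2+3=5, 2+5=7, 2+9=11
a = 6: 6+3=9, 6+5=11, 6+9=2
A + B = {2, 5, 7, 9, 11}, so |A + B| = 5.
Verify: 5 ≥ 4? Yes ✓.

CD lower bound = 4, actual |A + B| = 5.


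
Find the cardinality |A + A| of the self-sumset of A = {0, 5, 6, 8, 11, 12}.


A + A = {a + a' : a, a' ∈ A}; |A| = 6.
General bounds: 2|A| - 1 ≤ |A + A| ≤ |A|(|A|+1)/2, i.e. 11 ≤ |A + A| ≤ 21.
Lower bound 2|A|-1 is attained iff A is an arithmetic progression.
Enumerate sums a + a' for a ≤ a' (symmetric, so this suffices):
a = 0: 0+0=0, 0+5=5, 0+6=6, 0+8=8, 0+11=11, 0+12=12
a = 5: 5+5=10, 5+6=11, 5+8=13, 5+11=16, 5+12=17
a = 6: 6+6=12, 6+8=14, 6+11=17, 6+12=18
a = 8: 8+8=16, 8+11=19, 8+12=20
a = 11: 11+11=22, 11+12=23
a = 12: 12+12=24
Distinct sums: {0, 5, 6, 8, 10, 11, 12, 13, 14, 16, 17, 18, 19, 20, 22, 23, 24}
|A + A| = 17

|A + A| = 17


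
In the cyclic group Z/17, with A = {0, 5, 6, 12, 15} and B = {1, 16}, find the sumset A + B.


Work in Z/17Z: reduce every sum a + b modulo 17.
Enumerate all 10 pairs:
a = 0: 0+1=1, 0+16=16
a = 5: 5+1=6, 5+16=4
a = 6: 6+1=7, 6+16=5
a = 12: 12+1=13, 12+16=11
a = 15: 15+1=16, 15+16=14
Distinct residues collected: {1, 4, 5, 6, 7, 11, 13, 14, 16}
|A + B| = 9 (out of 17 total residues).

A + B = {1, 4, 5, 6, 7, 11, 13, 14, 16}


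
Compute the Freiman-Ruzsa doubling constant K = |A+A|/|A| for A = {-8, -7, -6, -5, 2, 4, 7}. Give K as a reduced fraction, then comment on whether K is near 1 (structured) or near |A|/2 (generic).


|A| = 7.
Compute A + A by enumerating all 49 pairs.
A + A = {-16, -15, -14, -13, -12, -11, -10, -6, -5, -4, -3, -2, -1, 0, 1, 2, 4, 6, 8, 9, 11, 14}, so |A + A| = 22.
K = |A + A| / |A| = 22/7 (already in lowest terms) ≈ 3.1429.
Reference: AP of size 7 gives K = 13/7 ≈ 1.8571; a fully generic set of size 7 gives K ≈ 4.0000.

|A| = 7, |A + A| = 22, K = 22/7.


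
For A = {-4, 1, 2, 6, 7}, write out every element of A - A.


A - A = {a - a' : a, a' ∈ A}.
Compute a - a' for each ordered pair (a, a'):
a = -4: -4--4=0, -4-1=-5, -4-2=-6, -4-6=-10, -4-7=-11
a = 1: 1--4=5, 1-1=0, 1-2=-1, 1-6=-5, 1-7=-6
a = 2: 2--4=6, 2-1=1, 2-2=0, 2-6=-4, 2-7=-5
a = 6: 6--4=10, 6-1=5, 6-2=4, 6-6=0, 6-7=-1
a = 7: 7--4=11, 7-1=6, 7-2=5, 7-6=1, 7-7=0
Collecting distinct values (and noting 0 appears from a-a):
A - A = {-11, -10, -6, -5, -4, -1, 0, 1, 4, 5, 6, 10, 11}
|A - A| = 13

A - A = {-11, -10, -6, -5, -4, -1, 0, 1, 4, 5, 6, 10, 11}


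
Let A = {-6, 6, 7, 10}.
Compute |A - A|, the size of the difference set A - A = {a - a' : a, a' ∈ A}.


A - A = {a - a' : a, a' ∈ A}; |A| = 4.
Bounds: 2|A|-1 ≤ |A - A| ≤ |A|² - |A| + 1, i.e. 7 ≤ |A - A| ≤ 13.
Note: 0 ∈ A - A always (from a - a). The set is symmetric: if d ∈ A - A then -d ∈ A - A.
Enumerate nonzero differences d = a - a' with a > a' (then include -d):
Positive differences: {1, 3, 4, 12, 13, 16}
Full difference set: {0} ∪ (positive diffs) ∪ (negative diffs).
|A - A| = 1 + 2·6 = 13 (matches direct enumeration: 13).

|A - A| = 13


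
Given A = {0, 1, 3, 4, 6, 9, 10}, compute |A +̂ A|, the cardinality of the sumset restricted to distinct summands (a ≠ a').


Restricted sumset: A +̂ A = {a + a' : a ∈ A, a' ∈ A, a ≠ a'}.
Equivalently, take A + A and drop any sum 2a that is achievable ONLY as a + a for a ∈ A (i.e. sums representable only with equal summands).
Enumerate pairs (a, a') with a < a' (symmetric, so each unordered pair gives one sum; this covers all a ≠ a'):
  0 + 1 = 1
  0 + 3 = 3
  0 + 4 = 4
  0 + 6 = 6
  0 + 9 = 9
  0 + 10 = 10
  1 + 3 = 4
  1 + 4 = 5
  1 + 6 = 7
  1 + 9 = 10
  1 + 10 = 11
  3 + 4 = 7
  3 + 6 = 9
  3 + 9 = 12
  3 + 10 = 13
  4 + 6 = 10
  4 + 9 = 13
  4 + 10 = 14
  6 + 9 = 15
  6 + 10 = 16
  9 + 10 = 19
Collected distinct sums: {1, 3, 4, 5, 6, 7, 9, 10, 11, 12, 13, 14, 15, 16, 19}
|A +̂ A| = 15
(Reference bound: |A +̂ A| ≥ 2|A| - 3 for |A| ≥ 2, with |A| = 7 giving ≥ 11.)

|A +̂ A| = 15


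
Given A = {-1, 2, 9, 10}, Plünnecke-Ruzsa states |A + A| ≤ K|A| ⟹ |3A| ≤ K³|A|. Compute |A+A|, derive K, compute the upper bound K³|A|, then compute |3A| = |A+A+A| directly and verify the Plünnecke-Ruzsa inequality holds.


|A| = 4.
Step 1: Compute A + A by enumerating all 16 pairs.
A + A = {-2, 1, 4, 8, 9, 11, 12, 18, 19, 20}, so |A + A| = 10.
Step 2: Doubling constant K = |A + A|/|A| = 10/4 = 10/4 ≈ 2.5000.
Step 3: Plünnecke-Ruzsa gives |3A| ≤ K³·|A| = (2.5000)³ · 4 ≈ 62.5000.
Step 4: Compute 3A = A + A + A directly by enumerating all triples (a,b,c) ∈ A³; |3A| = 20.
Step 5: Check 20 ≤ 62.5000? Yes ✓.

K = 10/4, Plünnecke-Ruzsa bound K³|A| ≈ 62.5000, |3A| = 20, inequality holds.


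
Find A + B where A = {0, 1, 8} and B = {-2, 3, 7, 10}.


A + B = {a + b : a ∈ A, b ∈ B}.
Enumerate all |A|·|B| = 3·4 = 12 pairs (a, b) and collect distinct sums.
a = 0: 0+-2=-2, 0+3=3, 0+7=7, 0+10=10
a = 1: 1+-2=-1, 1+3=4, 1+7=8, 1+10=11
a = 8: 8+-2=6, 8+3=11, 8+7=15, 8+10=18
Collecting distinct sums: A + B = {-2, -1, 3, 4, 6, 7, 8, 10, 11, 15, 18}
|A + B| = 11

A + B = {-2, -1, 3, 4, 6, 7, 8, 10, 11, 15, 18}


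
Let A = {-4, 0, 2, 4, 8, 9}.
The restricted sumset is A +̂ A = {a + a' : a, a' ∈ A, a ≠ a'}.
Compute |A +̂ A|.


Restricted sumset: A +̂ A = {a + a' : a ∈ A, a' ∈ A, a ≠ a'}.
Equivalently, take A + A and drop any sum 2a that is achievable ONLY as a + a for a ∈ A (i.e. sums representable only with equal summands).
Enumerate pairs (a, a') with a < a' (symmetric, so each unordered pair gives one sum; this covers all a ≠ a'):
  -4 + 0 = -4
  -4 + 2 = -2
  -4 + 4 = 0
  -4 + 8 = 4
  -4 + 9 = 5
  0 + 2 = 2
  0 + 4 = 4
  0 + 8 = 8
  0 + 9 = 9
  2 + 4 = 6
  2 + 8 = 10
  2 + 9 = 11
  4 + 8 = 12
  4 + 9 = 13
  8 + 9 = 17
Collected distinct sums: {-4, -2, 0, 2, 4, 5, 6, 8, 9, 10, 11, 12, 13, 17}
|A +̂ A| = 14
(Reference bound: |A +̂ A| ≥ 2|A| - 3 for |A| ≥ 2, with |A| = 6 giving ≥ 9.)

|A +̂ A| = 14


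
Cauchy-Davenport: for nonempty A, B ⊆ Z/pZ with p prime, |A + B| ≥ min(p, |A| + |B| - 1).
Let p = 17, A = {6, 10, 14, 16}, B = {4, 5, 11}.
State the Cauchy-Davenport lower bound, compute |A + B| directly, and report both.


Cauchy-Davenport: |A + B| ≥ min(p, |A| + |B| - 1) for A, B nonempty in Z/pZ.
|A| = 4, |B| = 3, p = 17.
CD lower bound = min(17, 4 + 3 - 1) = min(17, 6) = 6.
Compute A + B mod 17 directly:
a = 6: 6+4=10, 6+5=11, 6+11=0
a = 10: 10+4=14, 10+5=15, 10+11=4
a = 14: 14+4=1, 14+5=2, 14+11=8
a = 16: 16+4=3, 16+5=4, 16+11=10
A + B = {0, 1, 2, 3, 4, 8, 10, 11, 14, 15}, so |A + B| = 10.
Verify: 10 ≥ 6? Yes ✓.

CD lower bound = 6, actual |A + B| = 10.


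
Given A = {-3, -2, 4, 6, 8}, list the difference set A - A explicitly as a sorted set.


A - A = {a - a' : a, a' ∈ A}.
Compute a - a' for each ordered pair (a, a'):
a = -3: -3--3=0, -3--2=-1, -3-4=-7, -3-6=-9, -3-8=-11
a = -2: -2--3=1, -2--2=0, -2-4=-6, -2-6=-8, -2-8=-10
a = 4: 4--3=7, 4--2=6, 4-4=0, 4-6=-2, 4-8=-4
a = 6: 6--3=9, 6--2=8, 6-4=2, 6-6=0, 6-8=-2
a = 8: 8--3=11, 8--2=10, 8-4=4, 8-6=2, 8-8=0
Collecting distinct values (and noting 0 appears from a-a):
A - A = {-11, -10, -9, -8, -7, -6, -4, -2, -1, 0, 1, 2, 4, 6, 7, 8, 9, 10, 11}
|A - A| = 19

A - A = {-11, -10, -9, -8, -7, -6, -4, -2, -1, 0, 1, 2, 4, 6, 7, 8, 9, 10, 11}


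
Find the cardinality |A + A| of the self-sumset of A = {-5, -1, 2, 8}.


A + A = {a + a' : a, a' ∈ A}; |A| = 4.
General bounds: 2|A| - 1 ≤ |A + A| ≤ |A|(|A|+1)/2, i.e. 7 ≤ |A + A| ≤ 10.
Lower bound 2|A|-1 is attained iff A is an arithmetic progression.
Enumerate sums a + a' for a ≤ a' (symmetric, so this suffices):
a = -5: -5+-5=-10, -5+-1=-6, -5+2=-3, -5+8=3
a = -1: -1+-1=-2, -1+2=1, -1+8=7
a = 2: 2+2=4, 2+8=10
a = 8: 8+8=16
Distinct sums: {-10, -6, -3, -2, 1, 3, 4, 7, 10, 16}
|A + A| = 10

|A + A| = 10


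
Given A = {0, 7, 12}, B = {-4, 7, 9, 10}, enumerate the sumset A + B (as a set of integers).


A + B = {a + b : a ∈ A, b ∈ B}.
Enumerate all |A|·|B| = 3·4 = 12 pairs (a, b) and collect distinct sums.
a = 0: 0+-4=-4, 0+7=7, 0+9=9, 0+10=10
a = 7: 7+-4=3, 7+7=14, 7+9=16, 7+10=17
a = 12: 12+-4=8, 12+7=19, 12+9=21, 12+10=22
Collecting distinct sums: A + B = {-4, 3, 7, 8, 9, 10, 14, 16, 17, 19, 21, 22}
|A + B| = 12

A + B = {-4, 3, 7, 8, 9, 10, 14, 16, 17, 19, 21, 22}


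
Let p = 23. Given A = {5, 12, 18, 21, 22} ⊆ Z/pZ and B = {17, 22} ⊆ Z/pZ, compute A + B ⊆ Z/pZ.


Work in Z/23Z: reduce every sum a + b modulo 23.
Enumerate all 10 pairs:
a = 5: 5+17=22, 5+22=4
a = 12: 12+17=6, 12+22=11
a = 18: 18+17=12, 18+22=17
a = 21: 21+17=15, 21+22=20
a = 22: 22+17=16, 22+22=21
Distinct residues collected: {4, 6, 11, 12, 15, 16, 17, 20, 21, 22}
|A + B| = 10 (out of 23 total residues).

A + B = {4, 6, 11, 12, 15, 16, 17, 20, 21, 22}


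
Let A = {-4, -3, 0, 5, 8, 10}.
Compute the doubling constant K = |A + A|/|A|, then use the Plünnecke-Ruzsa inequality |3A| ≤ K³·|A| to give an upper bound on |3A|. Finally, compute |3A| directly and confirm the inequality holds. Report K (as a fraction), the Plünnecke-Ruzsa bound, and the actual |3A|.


|A| = 6.
Step 1: Compute A + A by enumerating all 36 pairs.
A + A = {-8, -7, -6, -4, -3, 0, 1, 2, 4, 5, 6, 7, 8, 10, 13, 15, 16, 18, 20}, so |A + A| = 19.
Step 2: Doubling constant K = |A + A|/|A| = 19/6 = 19/6 ≈ 3.1667.
Step 3: Plünnecke-Ruzsa gives |3A| ≤ K³·|A| = (3.1667)³ · 6 ≈ 190.5278.
Step 4: Compute 3A = A + A + A directly by enumerating all triples (a,b,c) ∈ A³; |3A| = 38.
Step 5: Check 38 ≤ 190.5278? Yes ✓.

K = 19/6, Plünnecke-Ruzsa bound K³|A| ≈ 190.5278, |3A| = 38, inequality holds.


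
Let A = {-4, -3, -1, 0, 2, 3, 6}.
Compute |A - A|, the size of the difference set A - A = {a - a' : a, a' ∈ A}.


A - A = {a - a' : a, a' ∈ A}; |A| = 7.
Bounds: 2|A|-1 ≤ |A - A| ≤ |A|² - |A| + 1, i.e. 13 ≤ |A - A| ≤ 43.
Note: 0 ∈ A - A always (from a - a). The set is symmetric: if d ∈ A - A then -d ∈ A - A.
Enumerate nonzero differences d = a - a' with a > a' (then include -d):
Positive differences: {1, 2, 3, 4, 5, 6, 7, 9, 10}
Full difference set: {0} ∪ (positive diffs) ∪ (negative diffs).
|A - A| = 1 + 2·9 = 19 (matches direct enumeration: 19).

|A - A| = 19


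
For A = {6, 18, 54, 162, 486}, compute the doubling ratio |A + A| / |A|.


|A| = 5.
Compute A + A by enumerating all 25 pairs.
A + A = {12, 24, 36, 60, 72, 108, 168, 180, 216, 324, 492, 504, 540, 648, 972}, so |A + A| = 15.
K = |A + A| / |A| = 15/5 = 3/1 ≈ 3.0000.
Reference: AP of size 5 gives K = 9/5 ≈ 1.8000; a fully generic set of size 5 gives K ≈ 3.0000.

|A| = 5, |A + A| = 15, K = 15/5 = 3/1.


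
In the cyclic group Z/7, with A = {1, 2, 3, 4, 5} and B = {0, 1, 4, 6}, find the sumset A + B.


Work in Z/7Z: reduce every sum a + b modulo 7.
Enumerate all 20 pairs:
a = 1: 1+0=1, 1+1=2, 1+4=5, 1+6=0
a = 2: 2+0=2, 2+1=3, 2+4=6, 2+6=1
a = 3: 3+0=3, 3+1=4, 3+4=0, 3+6=2
a = 4: 4+0=4, 4+1=5, 4+4=1, 4+6=3
a = 5: 5+0=5, 5+1=6, 5+4=2, 5+6=4
Distinct residues collected: {0, 1, 2, 3, 4, 5, 6}
|A + B| = 7 (out of 7 total residues).

A + B = {0, 1, 2, 3, 4, 5, 6}


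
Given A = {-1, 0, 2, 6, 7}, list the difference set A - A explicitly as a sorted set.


A - A = {a - a' : a, a' ∈ A}.
Compute a - a' for each ordered pair (a, a'):
a = -1: -1--1=0, -1-0=-1, -1-2=-3, -1-6=-7, -1-7=-8
a = 0: 0--1=1, 0-0=0, 0-2=-2, 0-6=-6, 0-7=-7
a = 2: 2--1=3, 2-0=2, 2-2=0, 2-6=-4, 2-7=-5
a = 6: 6--1=7, 6-0=6, 6-2=4, 6-6=0, 6-7=-1
a = 7: 7--1=8, 7-0=7, 7-2=5, 7-6=1, 7-7=0
Collecting distinct values (and noting 0 appears from a-a):
A - A = {-8, -7, -6, -5, -4, -3, -2, -1, 0, 1, 2, 3, 4, 5, 6, 7, 8}
|A - A| = 17

A - A = {-8, -7, -6, -5, -4, -3, -2, -1, 0, 1, 2, 3, 4, 5, 6, 7, 8}


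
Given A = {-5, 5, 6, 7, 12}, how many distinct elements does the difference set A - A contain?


A - A = {a - a' : a, a' ∈ A}; |A| = 5.
Bounds: 2|A|-1 ≤ |A - A| ≤ |A|² - |A| + 1, i.e. 9 ≤ |A - A| ≤ 21.
Note: 0 ∈ A - A always (from a - a). The set is symmetric: if d ∈ A - A then -d ∈ A - A.
Enumerate nonzero differences d = a - a' with a > a' (then include -d):
Positive differences: {1, 2, 5, 6, 7, 10, 11, 12, 17}
Full difference set: {0} ∪ (positive diffs) ∪ (negative diffs).
|A - A| = 1 + 2·9 = 19 (matches direct enumeration: 19).

|A - A| = 19


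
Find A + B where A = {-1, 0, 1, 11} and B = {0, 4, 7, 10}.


A + B = {a + b : a ∈ A, b ∈ B}.
Enumerate all |A|·|B| = 4·4 = 16 pairs (a, b) and collect distinct sums.
a = -1: -1+0=-1, -1+4=3, -1+7=6, -1+10=9
a = 0: 0+0=0, 0+4=4, 0+7=7, 0+10=10
a = 1: 1+0=1, 1+4=5, 1+7=8, 1+10=11
a = 11: 11+0=11, 11+4=15, 11+7=18, 11+10=21
Collecting distinct sums: A + B = {-1, 0, 1, 3, 4, 5, 6, 7, 8, 9, 10, 11, 15, 18, 21}
|A + B| = 15

A + B = {-1, 0, 1, 3, 4, 5, 6, 7, 8, 9, 10, 11, 15, 18, 21}


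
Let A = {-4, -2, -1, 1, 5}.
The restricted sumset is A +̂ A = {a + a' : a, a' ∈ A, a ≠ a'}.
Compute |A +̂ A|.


Restricted sumset: A +̂ A = {a + a' : a ∈ A, a' ∈ A, a ≠ a'}.
Equivalently, take A + A and drop any sum 2a that is achievable ONLY as a + a for a ∈ A (i.e. sums representable only with equal summands).
Enumerate pairs (a, a') with a < a' (symmetric, so each unordered pair gives one sum; this covers all a ≠ a'):
  -4 + -2 = -6
  -4 + -1 = -5
  -4 + 1 = -3
  -4 + 5 = 1
  -2 + -1 = -3
  -2 + 1 = -1
  -2 + 5 = 3
  -1 + 1 = 0
  -1 + 5 = 4
  1 + 5 = 6
Collected distinct sums: {-6, -5, -3, -1, 0, 1, 3, 4, 6}
|A +̂ A| = 9
(Reference bound: |A +̂ A| ≥ 2|A| - 3 for |A| ≥ 2, with |A| = 5 giving ≥ 7.)

|A +̂ A| = 9


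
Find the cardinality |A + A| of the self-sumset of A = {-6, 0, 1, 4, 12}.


A + A = {a + a' : a, a' ∈ A}; |A| = 5.
General bounds: 2|A| - 1 ≤ |A + A| ≤ |A|(|A|+1)/2, i.e. 9 ≤ |A + A| ≤ 15.
Lower bound 2|A|-1 is attained iff A is an arithmetic progression.
Enumerate sums a + a' for a ≤ a' (symmetric, so this suffices):
a = -6: -6+-6=-12, -6+0=-6, -6+1=-5, -6+4=-2, -6+12=6
a = 0: 0+0=0, 0+1=1, 0+4=4, 0+12=12
a = 1: 1+1=2, 1+4=5, 1+12=13
a = 4: 4+4=8, 4+12=16
a = 12: 12+12=24
Distinct sums: {-12, -6, -5, -2, 0, 1, 2, 4, 5, 6, 8, 12, 13, 16, 24}
|A + A| = 15

|A + A| = 15


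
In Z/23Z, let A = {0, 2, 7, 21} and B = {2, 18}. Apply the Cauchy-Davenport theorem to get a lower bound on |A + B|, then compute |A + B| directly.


Cauchy-Davenport: |A + B| ≥ min(p, |A| + |B| - 1) for A, B nonempty in Z/pZ.
|A| = 4, |B| = 2, p = 23.
CD lower bound = min(23, 4 + 2 - 1) = min(23, 5) = 5.
Compute A + B mod 23 directly:
a = 0: 0+2=2, 0+18=18
a = 2: 2+2=4, 2+18=20
a = 7: 7+2=9, 7+18=2
a = 21: 21+2=0, 21+18=16
A + B = {0, 2, 4, 9, 16, 18, 20}, so |A + B| = 7.
Verify: 7 ≥ 5? Yes ✓.

CD lower bound = 5, actual |A + B| = 7.


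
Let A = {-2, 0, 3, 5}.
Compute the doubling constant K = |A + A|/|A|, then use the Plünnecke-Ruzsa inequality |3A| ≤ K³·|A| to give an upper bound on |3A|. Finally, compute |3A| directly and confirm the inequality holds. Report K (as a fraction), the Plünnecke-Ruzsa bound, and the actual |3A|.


|A| = 4.
Step 1: Compute A + A by enumerating all 16 pairs.
A + A = {-4, -2, 0, 1, 3, 5, 6, 8, 10}, so |A + A| = 9.
Step 2: Doubling constant K = |A + A|/|A| = 9/4 = 9/4 ≈ 2.2500.
Step 3: Plünnecke-Ruzsa gives |3A| ≤ K³·|A| = (2.2500)³ · 4 ≈ 45.5625.
Step 4: Compute 3A = A + A + A directly by enumerating all triples (a,b,c) ∈ A³; |3A| = 16.
Step 5: Check 16 ≤ 45.5625? Yes ✓.

K = 9/4, Plünnecke-Ruzsa bound K³|A| ≈ 45.5625, |3A| = 16, inequality holds.


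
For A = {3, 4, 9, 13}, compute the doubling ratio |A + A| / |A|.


|A| = 4.
Compute A + A by enumerating all 16 pairs.
A + A = {6, 7, 8, 12, 13, 16, 17, 18, 22, 26}, so |A + A| = 10.
K = |A + A| / |A| = 10/4 = 5/2 ≈ 2.5000.
Reference: AP of size 4 gives K = 7/4 ≈ 1.7500; a fully generic set of size 4 gives K ≈ 2.5000.

|A| = 4, |A + A| = 10, K = 10/4 = 5/2.
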